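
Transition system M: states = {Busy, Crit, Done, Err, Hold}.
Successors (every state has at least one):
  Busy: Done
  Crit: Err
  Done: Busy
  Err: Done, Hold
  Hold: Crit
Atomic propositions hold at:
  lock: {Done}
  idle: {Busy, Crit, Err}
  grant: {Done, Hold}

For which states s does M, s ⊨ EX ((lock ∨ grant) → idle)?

{Crit, Done, Hold}

Sat(lock ∨ grant) = {Done, Hold}
Sat((lock ∨ grant) → idle) = {Busy, Crit, Err}
Sat(EX ((lock ∨ grant) → idle)) = {s : some successor in {Busy, Crit, Err}} = {Crit, Done, Hold}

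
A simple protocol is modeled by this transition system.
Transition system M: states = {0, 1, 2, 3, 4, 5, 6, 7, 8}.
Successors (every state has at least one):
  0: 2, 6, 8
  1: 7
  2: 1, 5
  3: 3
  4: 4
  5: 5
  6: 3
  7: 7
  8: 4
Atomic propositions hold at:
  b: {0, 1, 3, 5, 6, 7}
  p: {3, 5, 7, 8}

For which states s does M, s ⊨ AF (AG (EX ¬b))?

Sat(¬b) = {2, 4, 8}
Sat(EX ¬b) = {s : some successor in {2, 4, 8}} = {0, 4, 8}
AG (EX ¬b): greatest fixpoint, start Z0 = {0, 4, 8}, keep only states in Sat with every successor in Z. Z1 = {4, 8}; fixed.
Sat(AG (EX ¬b)) = {4, 8}
AF (AG (EX ¬b)): least fixpoint, start Z0 = {4, 8}, add states with every successor in Z. Already a fixed point.
Sat(AF (AG (EX ¬b))) = {4, 8}

{4, 8}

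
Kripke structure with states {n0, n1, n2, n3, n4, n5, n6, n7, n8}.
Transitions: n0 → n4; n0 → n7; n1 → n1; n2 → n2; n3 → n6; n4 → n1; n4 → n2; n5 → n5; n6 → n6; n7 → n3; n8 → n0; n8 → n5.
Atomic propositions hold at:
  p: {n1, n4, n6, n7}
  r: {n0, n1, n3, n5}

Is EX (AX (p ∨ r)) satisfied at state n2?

No

Sat(p ∨ r) = {n0, n1, n3, n4, n5, n6, n7}
Sat(AX (p ∨ r)) = {s : every successor in {n0, n1, n3, n4, n5, n6, n7}} = {n0, n1, n3, n5, n6, n7, n8}
Sat(EX (AX (p ∨ r))) = {s : some successor in {n0, n1, n3, n5, n6, n7, n8}} = {n0, n1, n3, n4, n5, n6, n7, n8}
n2 ∉ Sat(EX (AX (p ∨ r))) = {n0, n1, n3, n4, n5, n6, n7, n8}, so the formula does not hold at n2.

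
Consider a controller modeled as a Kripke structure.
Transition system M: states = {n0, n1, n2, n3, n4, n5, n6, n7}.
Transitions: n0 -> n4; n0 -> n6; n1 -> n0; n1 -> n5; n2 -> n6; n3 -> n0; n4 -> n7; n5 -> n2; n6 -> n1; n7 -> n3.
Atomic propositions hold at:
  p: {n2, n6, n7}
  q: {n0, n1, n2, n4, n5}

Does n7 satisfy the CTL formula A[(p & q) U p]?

Sat(p & q) = {n2}
A[(p & q) U p]: least fixpoint, start Z0 = Sat(p) = {n2, n6, n7}, add states in Sat(p & q) with every successor in Z. Already a fixed point.
Sat(A[(p & q) U p]) = {n2, n6, n7}
n7 ∈ Sat(A[(p & q) U p]) = {n2, n6, n7}, so the formula holds at n7.

Yes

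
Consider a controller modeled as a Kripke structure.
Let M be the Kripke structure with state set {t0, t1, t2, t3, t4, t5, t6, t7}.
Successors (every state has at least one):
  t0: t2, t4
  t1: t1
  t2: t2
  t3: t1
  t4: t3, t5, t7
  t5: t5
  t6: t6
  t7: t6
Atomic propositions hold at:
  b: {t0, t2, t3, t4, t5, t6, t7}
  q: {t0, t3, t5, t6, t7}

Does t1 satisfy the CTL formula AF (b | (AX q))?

Sat(AX q) = {s : every successor in {t0, t3, t5, t6, t7}} = {t4, t5, t6, t7}
Sat(b | (AX q)) = {t0, t2, t3, t4, t5, t6, t7}
AF (b | (AX q)): least fixpoint, start Z0 = {t0, t2, t3, t4, t5, t6, t7}, add states with every successor in Z. Already a fixed point.
Sat(AF (b | (AX q))) = {t0, t2, t3, t4, t5, t6, t7}
t1 ∉ Sat(AF (b | (AX q))) = {t0, t2, t3, t4, t5, t6, t7}, so the formula does not hold at t1.

No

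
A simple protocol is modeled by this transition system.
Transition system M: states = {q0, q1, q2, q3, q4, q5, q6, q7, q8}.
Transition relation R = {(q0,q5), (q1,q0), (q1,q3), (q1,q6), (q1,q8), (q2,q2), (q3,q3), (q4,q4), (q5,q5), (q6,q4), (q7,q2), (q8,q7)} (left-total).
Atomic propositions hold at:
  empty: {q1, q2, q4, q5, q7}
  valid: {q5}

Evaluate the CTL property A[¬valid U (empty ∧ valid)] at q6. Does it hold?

Sat(¬valid) = {q0, q1, q2, q3, q4, q6, q7, q8}
Sat(empty ∧ valid) = {q5}
A[¬valid U (empty ∧ valid)]: least fixpoint, start Z0 = Sat((empty ∧ valid)) = {q5}, add states in Sat(¬valid) with every successor in Z. Z1 = {q0, q5}; fixed.
Sat(A[¬valid U (empty ∧ valid)]) = {q0, q5}
q6 ∉ Sat(A[¬valid U (empty ∧ valid)]) = {q0, q5}, so the formula does not hold at q6.

No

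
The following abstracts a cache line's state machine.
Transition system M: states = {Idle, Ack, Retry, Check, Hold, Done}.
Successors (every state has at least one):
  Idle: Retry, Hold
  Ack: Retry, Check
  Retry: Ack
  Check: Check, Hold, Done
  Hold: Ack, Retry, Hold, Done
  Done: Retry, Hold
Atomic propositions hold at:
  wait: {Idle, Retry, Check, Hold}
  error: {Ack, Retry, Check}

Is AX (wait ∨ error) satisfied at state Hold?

Sat(wait ∨ error) = {Idle, Ack, Retry, Check, Hold}
Sat(AX (wait ∨ error)) = {s : every successor in {Idle, Ack, Retry, Check, Hold}} = {Idle, Ack, Retry, Done}
Hold ∉ Sat(AX (wait ∨ error)) = {Idle, Ack, Retry, Done}, so the formula does not hold at Hold.

No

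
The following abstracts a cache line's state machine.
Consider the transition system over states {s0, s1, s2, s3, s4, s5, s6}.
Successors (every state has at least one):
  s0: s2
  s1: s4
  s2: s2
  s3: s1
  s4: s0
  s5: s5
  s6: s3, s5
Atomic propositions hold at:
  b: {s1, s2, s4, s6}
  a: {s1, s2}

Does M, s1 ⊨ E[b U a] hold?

Yes

E[b U a]: least fixpoint, start Z0 = Sat(a) = {s1, s2}, add states in Sat(b) with some successor in Z. Already a fixed point.
Sat(E[b U a]) = {s1, s2}
s1 ∈ Sat(E[b U a]) = {s1, s2}, so the formula holds at s1.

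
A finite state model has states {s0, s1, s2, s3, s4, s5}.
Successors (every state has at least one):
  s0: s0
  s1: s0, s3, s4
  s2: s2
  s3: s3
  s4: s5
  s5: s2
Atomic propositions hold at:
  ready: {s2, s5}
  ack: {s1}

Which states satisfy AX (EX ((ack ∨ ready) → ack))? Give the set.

{s0, s3}

Sat(ack ∨ ready) = {s1, s2, s5}
Sat((ack ∨ ready) → ack) = {s0, s1, s3, s4}
Sat(EX ((ack ∨ ready) → ack)) = {s : some successor in {s0, s1, s3, s4}} = {s0, s1, s3}
Sat(AX (EX ((ack ∨ ready) → ack))) = {s : every successor in {s0, s1, s3}} = {s0, s3}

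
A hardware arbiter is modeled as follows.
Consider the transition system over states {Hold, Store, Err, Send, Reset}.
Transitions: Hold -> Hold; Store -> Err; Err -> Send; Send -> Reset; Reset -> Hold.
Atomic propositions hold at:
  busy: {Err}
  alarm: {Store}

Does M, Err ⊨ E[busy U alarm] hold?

No

E[busy U alarm]: least fixpoint, start Z0 = Sat(alarm) = {Store}, add states in Sat(busy) with some successor in Z. Already a fixed point.
Sat(E[busy U alarm]) = {Store}
Err ∉ Sat(E[busy U alarm]) = {Store}, so the formula does not hold at Err.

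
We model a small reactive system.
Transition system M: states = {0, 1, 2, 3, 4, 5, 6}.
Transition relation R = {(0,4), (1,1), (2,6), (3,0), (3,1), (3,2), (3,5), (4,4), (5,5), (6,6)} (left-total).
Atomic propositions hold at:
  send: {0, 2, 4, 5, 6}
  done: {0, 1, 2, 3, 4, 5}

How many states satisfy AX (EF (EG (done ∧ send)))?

3

Sat(done ∧ send) = {0, 2, 4, 5}
EG (done ∧ send): greatest fixpoint, start Z0 = {0, 2, 4, 5}, keep only states in Sat with some successor in Z. Z1 = {0, 4, 5}; fixed.
Sat(EG (done ∧ send)) = {0, 4, 5}
EF (EG (done ∧ send)): least fixpoint, start Z0 = {0, 4, 5}, add states with some successor in Z. Z1 = {0, 3, 4, 5}; fixed.
Sat(EF (EG (done ∧ send))) = {0, 3, 4, 5}
Sat(AX (EF (EG (done ∧ send)))) = {s : every successor in {0, 3, 4, 5}} = {0, 4, 5}
|Sat(AX (EF (EG (done ∧ send))))| = |{0, 4, 5}| = 3.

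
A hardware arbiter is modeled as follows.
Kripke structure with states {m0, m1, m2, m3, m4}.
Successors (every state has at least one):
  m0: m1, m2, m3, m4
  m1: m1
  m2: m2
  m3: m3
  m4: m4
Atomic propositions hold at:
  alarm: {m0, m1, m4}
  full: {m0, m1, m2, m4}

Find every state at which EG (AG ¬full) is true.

{m3}

Sat(¬full) = {m3}
AG ¬full: greatest fixpoint, start Z0 = {m3}, keep only states in Sat with every successor in Z. Already a fixed point.
Sat(AG ¬full) = {m3}
EG (AG ¬full): greatest fixpoint, start Z0 = {m3}, keep only states in Sat with some successor in Z. Already a fixed point.
Sat(EG (AG ¬full)) = {m3}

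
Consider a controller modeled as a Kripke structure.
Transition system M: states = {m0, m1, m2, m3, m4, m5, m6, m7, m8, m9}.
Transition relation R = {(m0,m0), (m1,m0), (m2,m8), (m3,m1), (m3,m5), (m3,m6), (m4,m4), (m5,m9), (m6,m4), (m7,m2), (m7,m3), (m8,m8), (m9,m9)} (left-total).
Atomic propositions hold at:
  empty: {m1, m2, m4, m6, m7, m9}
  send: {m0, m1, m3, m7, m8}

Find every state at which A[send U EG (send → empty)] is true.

Sat(send → empty) = {m1, m2, m4, m5, m6, m7, m9}
EG (send → empty): greatest fixpoint, start Z0 = {m1, m2, m4, m5, m6, m7, m9}, keep only states in Sat with some successor in Z. Z1 = {m4, m5, m6, m7, m9}; Z2 = {m4, m5, m6, m9}; fixed.
Sat(EG (send → empty)) = {m4, m5, m6, m9}
A[send U EG (send → empty)]: least fixpoint, start Z0 = Sat(EG (send → empty)) = {m4, m5, m6, m9}, add states in Sat(send) with every successor in Z. Already a fixed point.
Sat(A[send U EG (send → empty)]) = {m4, m5, m6, m9}

{m4, m5, m6, m9}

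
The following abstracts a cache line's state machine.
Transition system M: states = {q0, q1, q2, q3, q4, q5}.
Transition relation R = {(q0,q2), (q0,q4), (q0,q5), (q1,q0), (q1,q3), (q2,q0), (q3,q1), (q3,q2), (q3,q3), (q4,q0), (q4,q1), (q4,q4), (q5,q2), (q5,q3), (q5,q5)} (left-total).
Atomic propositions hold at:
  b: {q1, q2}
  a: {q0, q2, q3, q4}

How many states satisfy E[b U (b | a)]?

5

Sat(b | a) = {q0, q1, q2, q3, q4}
E[b U (b | a)]: least fixpoint, start Z0 = Sat((b | a)) = {q0, q1, q2, q3, q4}, add states in Sat(b) with some successor in Z. Already a fixed point.
Sat(E[b U (b | a)]) = {q0, q1, q2, q3, q4}
|Sat(E[b U (b | a)])| = |{q0, q1, q2, q3, q4}| = 5.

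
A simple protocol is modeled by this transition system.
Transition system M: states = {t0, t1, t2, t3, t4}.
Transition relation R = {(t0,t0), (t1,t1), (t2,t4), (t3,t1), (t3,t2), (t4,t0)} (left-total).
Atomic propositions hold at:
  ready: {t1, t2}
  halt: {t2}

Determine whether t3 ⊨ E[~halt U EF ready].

Sat(~halt) = {t0, t1, t3, t4}
EF ready: least fixpoint, start Z0 = {t1, t2}, add states with some successor in Z. Z1 = {t1, t2, t3}; fixed.
Sat(EF ready) = {t1, t2, t3}
E[~halt U EF ready]: least fixpoint, start Z0 = Sat(EF ready) = {t1, t2, t3}, add states in Sat(~halt) with some successor in Z. Already a fixed point.
Sat(E[~halt U EF ready]) = {t1, t2, t3}
t3 ∈ Sat(E[~halt U EF ready]) = {t1, t2, t3}, so the formula holds at t3.

Yes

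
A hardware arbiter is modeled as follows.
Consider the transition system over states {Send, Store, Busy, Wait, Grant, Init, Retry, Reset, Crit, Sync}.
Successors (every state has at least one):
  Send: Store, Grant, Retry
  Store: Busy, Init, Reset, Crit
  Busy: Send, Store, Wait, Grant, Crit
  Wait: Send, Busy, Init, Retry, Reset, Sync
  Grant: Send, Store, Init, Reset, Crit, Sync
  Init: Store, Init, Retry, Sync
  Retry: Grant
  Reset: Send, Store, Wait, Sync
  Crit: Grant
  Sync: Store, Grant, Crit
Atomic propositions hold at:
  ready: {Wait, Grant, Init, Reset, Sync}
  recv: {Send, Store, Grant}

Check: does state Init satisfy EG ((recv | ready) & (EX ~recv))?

Sat(recv | ready) = {Send, Store, Wait, Grant, Init, Reset, Sync}
Sat(~recv) = {Busy, Wait, Init, Retry, Reset, Crit, Sync}
Sat(EX ~recv) = {s : some successor in {Busy, Wait, Init, Retry, Reset, Crit, Sync}} = {Send, Store, Busy, Wait, Grant, Init, Reset, Sync}
Sat((recv | ready) & (EX ~recv)) = {Send, Store, Wait, Grant, Init, Reset, Sync}
EG ((recv | ready) & (EX ~recv)): greatest fixpoint, start Z0 = {Send, Store, Wait, Grant, Init, Reset, Sync}, keep only states in Sat with some successor in Z. Already a fixed point.
Sat(EG ((recv | ready) & (EX ~recv))) = {Send, Store, Wait, Grant, Init, Reset, Sync}
Init ∈ Sat(EG ((recv | ready) & (EX ~recv))) = {Send, Store, Wait, Grant, Init, Reset, Sync}, so the formula holds at Init.

Yes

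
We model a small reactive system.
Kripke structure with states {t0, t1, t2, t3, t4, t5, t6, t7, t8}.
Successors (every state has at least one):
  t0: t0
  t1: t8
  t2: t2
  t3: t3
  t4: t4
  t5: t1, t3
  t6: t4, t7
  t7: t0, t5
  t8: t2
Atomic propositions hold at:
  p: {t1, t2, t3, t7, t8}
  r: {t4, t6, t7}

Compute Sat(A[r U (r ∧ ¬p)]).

Sat(¬p) = {t0, t4, t5, t6}
Sat(r ∧ ¬p) = {t4, t6}
A[r U (r ∧ ¬p)]: least fixpoint, start Z0 = Sat((r ∧ ¬p)) = {t4, t6}, add states in Sat(r) with every successor in Z. Already a fixed point.
Sat(A[r U (r ∧ ¬p)]) = {t4, t6}

{t4, t6}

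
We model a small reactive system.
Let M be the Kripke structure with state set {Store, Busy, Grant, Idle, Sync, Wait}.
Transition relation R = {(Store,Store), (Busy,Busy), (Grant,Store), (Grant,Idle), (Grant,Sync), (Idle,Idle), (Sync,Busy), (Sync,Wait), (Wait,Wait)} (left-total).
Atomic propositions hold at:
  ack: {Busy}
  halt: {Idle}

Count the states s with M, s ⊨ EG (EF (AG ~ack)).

5

Sat(~ack) = {Store, Grant, Idle, Sync, Wait}
AG ~ack: greatest fixpoint, start Z0 = {Store, Grant, Idle, Sync, Wait}, keep only states in Sat with every successor in Z. Z1 = {Store, Grant, Idle, Wait}; Z2 = {Store, Idle, Wait}; fixed.
Sat(AG ~ack) = {Store, Idle, Wait}
EF (AG ~ack): least fixpoint, start Z0 = {Store, Idle, Wait}, add states with some successor in Z. Z1 = {Store, Grant, Idle, Sync, Wait}; fixed.
Sat(EF (AG ~ack)) = {Store, Grant, Idle, Sync, Wait}
EG (EF (AG ~ack)): greatest fixpoint, start Z0 = {Store, Grant, Idle, Sync, Wait}, keep only states in Sat with some successor in Z. Already a fixed point.
Sat(EG (EF (AG ~ack))) = {Store, Grant, Idle, Sync, Wait}
|Sat(EG (EF (AG ~ack)))| = |{Store, Grant, Idle, Sync, Wait}| = 5.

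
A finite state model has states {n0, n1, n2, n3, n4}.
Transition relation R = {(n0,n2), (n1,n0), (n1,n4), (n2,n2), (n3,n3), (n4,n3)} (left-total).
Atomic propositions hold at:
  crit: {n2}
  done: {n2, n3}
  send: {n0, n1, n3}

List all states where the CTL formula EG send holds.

{n3}

EG send: greatest fixpoint, start Z0 = {n0, n1, n3}, keep only states in Sat with some successor in Z. Z1 = {n1, n3}; Z2 = {n3}; fixed.
Sat(EG send) = {n3}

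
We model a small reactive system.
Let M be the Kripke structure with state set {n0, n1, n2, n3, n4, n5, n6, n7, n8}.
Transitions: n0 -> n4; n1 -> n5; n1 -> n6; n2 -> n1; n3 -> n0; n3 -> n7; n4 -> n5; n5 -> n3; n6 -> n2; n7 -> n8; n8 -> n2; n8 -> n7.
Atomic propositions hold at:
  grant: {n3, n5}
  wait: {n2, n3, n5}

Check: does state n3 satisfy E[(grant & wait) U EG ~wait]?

Sat(grant & wait) = {n3, n5}
Sat(~wait) = {n0, n1, n4, n6, n7, n8}
EG ~wait: greatest fixpoint, start Z0 = {n0, n1, n4, n6, n7, n8}, keep only states in Sat with some successor in Z. Z1 = {n0, n1, n7, n8}; Z2 = {n7, n8}; fixed.
Sat(EG ~wait) = {n7, n8}
E[(grant & wait) U EG ~wait]: least fixpoint, start Z0 = Sat(EG ~wait) = {n7, n8}, add states in Sat(grant & wait) with some successor in Z. Z1 = {n3, n7, n8}; Z2 = {n3, n5, n7, n8}; fixed.
Sat(E[(grant & wait) U EG ~wait]) = {n3, n5, n7, n8}
n3 ∈ Sat(E[(grant & wait) U EG ~wait]) = {n3, n5, n7, n8}, so the formula holds at n3.

Yes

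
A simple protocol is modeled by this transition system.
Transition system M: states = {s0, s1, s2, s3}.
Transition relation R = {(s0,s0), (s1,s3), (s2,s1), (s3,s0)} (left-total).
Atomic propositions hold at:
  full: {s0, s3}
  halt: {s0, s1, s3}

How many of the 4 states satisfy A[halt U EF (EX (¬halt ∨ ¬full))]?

1

Sat(¬halt) = {s2}
Sat(¬full) = {s1, s2}
Sat(¬halt ∨ ¬full) = {s1, s2}
Sat(EX (¬halt ∨ ¬full)) = {s : some successor in {s1, s2}} = {s2}
EF (EX (¬halt ∨ ¬full)): least fixpoint, start Z0 = {s2}, add states with some successor in Z. Already a fixed point.
Sat(EF (EX (¬halt ∨ ¬full))) = {s2}
A[halt U EF (EX (¬halt ∨ ¬full))]: least fixpoint, start Z0 = Sat(EF (EX (¬halt ∨ ¬full))) = {s2}, add states in Sat(halt) with every successor in Z. Already a fixed point.
Sat(A[halt U EF (EX (¬halt ∨ ¬full))]) = {s2}
|Sat(A[halt U EF (EX (¬halt ∨ ¬full))])| = |{s2}| = 1.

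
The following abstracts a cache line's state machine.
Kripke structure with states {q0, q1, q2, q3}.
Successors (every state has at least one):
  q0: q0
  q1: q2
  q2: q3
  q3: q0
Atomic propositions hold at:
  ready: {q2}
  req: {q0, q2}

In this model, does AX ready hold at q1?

Sat(AX ready) = {s : every successor in {q2}} = {q1}
q1 ∈ Sat(AX ready) = {q1}, so the formula holds at q1.

Yes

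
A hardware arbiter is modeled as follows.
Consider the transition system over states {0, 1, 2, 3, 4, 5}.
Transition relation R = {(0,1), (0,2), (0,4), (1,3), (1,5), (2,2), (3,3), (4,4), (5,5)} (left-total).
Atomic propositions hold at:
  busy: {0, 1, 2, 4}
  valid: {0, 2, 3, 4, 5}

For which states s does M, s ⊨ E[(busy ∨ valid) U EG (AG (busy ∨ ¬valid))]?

{0, 2, 4}

Sat(busy ∨ valid) = {0, 1, 2, 3, 4, 5}
Sat(¬valid) = {1}
Sat(busy ∨ ¬valid) = {0, 1, 2, 4}
AG (busy ∨ ¬valid): greatest fixpoint, start Z0 = {0, 1, 2, 4}, keep only states in Sat with every successor in Z. Z1 = {0, 2, 4}; Z2 = {2, 4}; fixed.
Sat(AG (busy ∨ ¬valid)) = {2, 4}
EG (AG (busy ∨ ¬valid)): greatest fixpoint, start Z0 = {2, 4}, keep only states in Sat with some successor in Z. Already a fixed point.
Sat(EG (AG (busy ∨ ¬valid))) = {2, 4}
E[(busy ∨ valid) U EG (AG (busy ∨ ¬valid))]: least fixpoint, start Z0 = Sat(EG (AG (busy ∨ ¬valid))) = {2, 4}, add states in Sat(busy ∨ valid) with some successor in Z. Z1 = {0, 2, 4}; fixed.
Sat(E[(busy ∨ valid) U EG (AG (busy ∨ ¬valid))]) = {0, 2, 4}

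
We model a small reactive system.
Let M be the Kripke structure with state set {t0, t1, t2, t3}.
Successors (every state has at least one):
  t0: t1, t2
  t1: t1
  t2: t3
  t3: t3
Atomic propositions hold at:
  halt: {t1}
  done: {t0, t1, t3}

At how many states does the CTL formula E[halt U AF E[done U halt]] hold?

E[done U halt]: least fixpoint, start Z0 = Sat(halt) = {t1}, add states in Sat(done) with some successor in Z. Z1 = {t0, t1}; fixed.
Sat(E[done U halt]) = {t0, t1}
AF E[done U halt]: least fixpoint, start Z0 = {t0, t1}, add states with every successor in Z. Already a fixed point.
Sat(AF E[done U halt]) = {t0, t1}
E[halt U AF E[done U halt]]: least fixpoint, start Z0 = Sat(AF E[done U halt]) = {t0, t1}, add states in Sat(halt) with some successor in Z. Already a fixed point.
Sat(E[halt U AF E[done U halt]]) = {t0, t1}
|Sat(E[halt U AF E[done U halt]])| = |{t0, t1}| = 2.

2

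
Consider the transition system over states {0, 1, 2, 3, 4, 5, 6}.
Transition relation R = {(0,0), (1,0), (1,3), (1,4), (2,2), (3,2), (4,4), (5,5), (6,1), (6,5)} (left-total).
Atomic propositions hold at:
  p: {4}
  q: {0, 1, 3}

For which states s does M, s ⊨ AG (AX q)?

Sat(AX q) = {s : every successor in {0, 1, 3}} = {0}
AG (AX q): greatest fixpoint, start Z0 = {0}, keep only states in Sat with every successor in Z. Already a fixed point.
Sat(AG (AX q)) = {0}

{0}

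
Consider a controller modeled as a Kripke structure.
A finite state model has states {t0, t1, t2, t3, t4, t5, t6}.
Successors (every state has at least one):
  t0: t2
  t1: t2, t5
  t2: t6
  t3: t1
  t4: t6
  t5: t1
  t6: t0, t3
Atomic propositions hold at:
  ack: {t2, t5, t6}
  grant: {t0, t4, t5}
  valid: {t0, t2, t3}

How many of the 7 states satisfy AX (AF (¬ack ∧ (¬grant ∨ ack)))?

2

Sat(¬ack) = {t0, t1, t3, t4}
Sat(¬grant) = {t1, t2, t3, t6}
Sat(¬grant ∨ ack) = {t1, t2, t3, t5, t6}
Sat(¬ack ∧ (¬grant ∨ ack)) = {t1, t3}
AF (¬ack ∧ (¬grant ∨ ack)): least fixpoint, start Z0 = {t1, t3}, add states with every successor in Z. Z1 = {t1, t3, t5}; fixed.
Sat(AF (¬ack ∧ (¬grant ∨ ack))) = {t1, t3, t5}
Sat(AX (AF (¬ack ∧ (¬grant ∨ ack)))) = {s : every successor in {t1, t3, t5}} = {t3, t5}
|Sat(AX (AF (¬ack ∧ (¬grant ∨ ack))))| = |{t3, t5}| = 2.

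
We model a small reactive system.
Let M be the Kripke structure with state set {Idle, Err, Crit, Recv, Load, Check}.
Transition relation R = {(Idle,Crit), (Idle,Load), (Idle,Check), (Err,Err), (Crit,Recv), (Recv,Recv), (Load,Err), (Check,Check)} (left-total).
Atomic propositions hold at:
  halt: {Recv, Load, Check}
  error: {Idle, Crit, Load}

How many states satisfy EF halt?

EF halt: least fixpoint, start Z0 = {Recv, Load, Check}, add states with some successor in Z. Z1 = {Idle, Crit, Recv, Load, Check}; fixed.
Sat(EF halt) = {Idle, Crit, Recv, Load, Check}
|Sat(EF halt)| = |{Idle, Crit, Recv, Load, Check}| = 5.

5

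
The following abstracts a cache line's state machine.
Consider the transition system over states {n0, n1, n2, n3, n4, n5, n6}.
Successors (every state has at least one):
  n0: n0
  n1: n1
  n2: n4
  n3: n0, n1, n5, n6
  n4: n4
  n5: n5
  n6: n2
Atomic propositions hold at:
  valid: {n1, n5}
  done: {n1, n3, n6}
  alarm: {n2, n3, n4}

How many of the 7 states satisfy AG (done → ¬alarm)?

6

Sat(¬alarm) = {n0, n1, n5, n6}
Sat(done → ¬alarm) = {n0, n1, n2, n4, n5, n6}
AG (done → ¬alarm): greatest fixpoint, start Z0 = {n0, n1, n2, n4, n5, n6}, keep only states in Sat with every successor in Z. Already a fixed point.
Sat(AG (done → ¬alarm)) = {n0, n1, n2, n4, n5, n6}
|Sat(AG (done → ¬alarm))| = |{n0, n1, n2, n4, n5, n6}| = 6.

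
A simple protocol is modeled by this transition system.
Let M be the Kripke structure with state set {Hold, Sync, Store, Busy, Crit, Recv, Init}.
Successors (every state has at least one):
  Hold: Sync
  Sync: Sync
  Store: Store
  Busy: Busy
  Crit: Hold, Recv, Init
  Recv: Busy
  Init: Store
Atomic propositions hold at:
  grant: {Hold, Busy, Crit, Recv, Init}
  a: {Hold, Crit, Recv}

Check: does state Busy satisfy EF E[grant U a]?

E[grant U a]: least fixpoint, start Z0 = Sat(a) = {Hold, Crit, Recv}, add states in Sat(grant) with some successor in Z. Already a fixed point.
Sat(E[grant U a]) = {Hold, Crit, Recv}
EF E[grant U a]: least fixpoint, start Z0 = {Hold, Crit, Recv}, add states with some successor in Z. Already a fixed point.
Sat(EF E[grant U a]) = {Hold, Crit, Recv}
Busy ∉ Sat(EF E[grant U a]) = {Hold, Crit, Recv}, so the formula does not hold at Busy.

No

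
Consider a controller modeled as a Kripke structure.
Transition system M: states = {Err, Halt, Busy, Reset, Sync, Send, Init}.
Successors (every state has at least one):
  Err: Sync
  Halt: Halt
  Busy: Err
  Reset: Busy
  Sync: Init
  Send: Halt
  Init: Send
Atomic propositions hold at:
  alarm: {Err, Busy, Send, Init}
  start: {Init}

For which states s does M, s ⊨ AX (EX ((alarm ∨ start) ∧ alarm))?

{Err, Reset, Sync}

Sat(alarm ∨ start) = {Err, Busy, Send, Init}
Sat((alarm ∨ start) ∧ alarm) = {Err, Busy, Send, Init}
Sat(EX ((alarm ∨ start) ∧ alarm)) = {s : some successor in {Err, Busy, Send, Init}} = {Busy, Reset, Sync, Init}
Sat(AX (EX ((alarm ∨ start) ∧ alarm))) = {s : every successor in {Busy, Reset, Sync, Init}} = {Err, Reset, Sync}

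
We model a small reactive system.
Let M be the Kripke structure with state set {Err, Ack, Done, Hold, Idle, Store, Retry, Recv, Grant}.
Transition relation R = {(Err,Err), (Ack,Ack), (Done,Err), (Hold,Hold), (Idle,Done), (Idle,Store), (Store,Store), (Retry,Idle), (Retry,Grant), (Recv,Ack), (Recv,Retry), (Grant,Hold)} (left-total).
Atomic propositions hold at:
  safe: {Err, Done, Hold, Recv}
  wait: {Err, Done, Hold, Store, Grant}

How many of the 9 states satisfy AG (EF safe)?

4

EF safe: least fixpoint, start Z0 = {Err, Done, Hold, Recv}, add states with some successor in Z. Z1 = {Err, Done, Hold, Idle, Recv, Grant}; Z2 = {Err, Done, Hold, Idle, Retry, Recv, Grant}; fixed.
Sat(EF safe) = {Err, Done, Hold, Idle, Retry, Recv, Grant}
AG (EF safe): greatest fixpoint, start Z0 = {Err, Done, Hold, Idle, Retry, Recv, Grant}, keep only states in Sat with every successor in Z. Z1 = {Err, Done, Hold, Retry, Grant}; Z2 = {Err, Done, Hold, Grant}; fixed.
Sat(AG (EF safe)) = {Err, Done, Hold, Grant}
|Sat(AG (EF safe))| = |{Err, Done, Hold, Grant}| = 4.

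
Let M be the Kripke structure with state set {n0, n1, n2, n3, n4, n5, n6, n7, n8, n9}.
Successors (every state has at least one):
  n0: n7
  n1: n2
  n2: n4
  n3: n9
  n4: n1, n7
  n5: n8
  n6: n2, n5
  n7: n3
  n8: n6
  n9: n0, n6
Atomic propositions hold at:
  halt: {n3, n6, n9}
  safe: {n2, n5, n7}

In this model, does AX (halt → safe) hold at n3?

No

Sat(halt → safe) = {n0, n1, n2, n4, n5, n7, n8}
Sat(AX (halt → safe)) = {s : every successor in {n0, n1, n2, n4, n5, n7, n8}} = {n0, n1, n2, n4, n5, n6}
n3 ∉ Sat(AX (halt → safe)) = {n0, n1, n2, n4, n5, n6}, so the formula does not hold at n3.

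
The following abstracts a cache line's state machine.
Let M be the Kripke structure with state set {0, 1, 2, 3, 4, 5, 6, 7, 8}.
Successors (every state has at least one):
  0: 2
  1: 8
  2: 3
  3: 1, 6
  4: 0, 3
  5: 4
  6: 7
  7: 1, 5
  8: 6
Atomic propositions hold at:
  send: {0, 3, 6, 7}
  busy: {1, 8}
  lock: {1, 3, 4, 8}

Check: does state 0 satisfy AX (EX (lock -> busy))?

Sat(lock -> busy) = {0, 1, 2, 5, 6, 7, 8}
Sat(EX (lock -> busy)) = {s : some successor in {0, 1, 2, 5, 6, 7, 8}} = {0, 1, 3, 4, 6, 7, 8}
Sat(AX (EX (lock -> busy))) = {s : every successor in {0, 1, 3, 4, 6, 7, 8}} = {1, 2, 3, 4, 5, 6, 8}
0 ∉ Sat(AX (EX (lock -> busy))) = {1, 2, 3, 4, 5, 6, 8}, so the formula does not hold at 0.

No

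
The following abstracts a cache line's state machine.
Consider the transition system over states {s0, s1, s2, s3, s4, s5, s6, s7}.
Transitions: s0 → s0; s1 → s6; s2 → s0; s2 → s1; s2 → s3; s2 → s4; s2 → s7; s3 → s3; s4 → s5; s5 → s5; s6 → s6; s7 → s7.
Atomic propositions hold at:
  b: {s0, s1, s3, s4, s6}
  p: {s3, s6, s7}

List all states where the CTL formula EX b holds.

{s0, s1, s2, s3, s6}

Sat(EX b) = {s : some successor in {s0, s1, s3, s4, s6}} = {s0, s1, s2, s3, s6}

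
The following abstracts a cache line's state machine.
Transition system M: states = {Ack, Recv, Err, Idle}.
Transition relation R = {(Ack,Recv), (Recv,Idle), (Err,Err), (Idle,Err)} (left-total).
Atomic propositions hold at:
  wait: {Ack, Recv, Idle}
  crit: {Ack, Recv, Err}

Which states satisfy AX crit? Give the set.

{Ack, Err, Idle}

Sat(AX crit) = {s : every successor in {Ack, Recv, Err}} = {Ack, Err, Idle}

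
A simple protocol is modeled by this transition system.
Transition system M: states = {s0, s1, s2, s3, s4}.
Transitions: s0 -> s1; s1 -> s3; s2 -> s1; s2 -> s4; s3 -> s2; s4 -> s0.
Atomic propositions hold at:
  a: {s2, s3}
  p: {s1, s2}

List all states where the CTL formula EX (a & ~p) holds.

{s1}

Sat(~p) = {s0, s3, s4}
Sat(a & ~p) = {s3}
Sat(EX (a & ~p)) = {s : some successor in {s3}} = {s1}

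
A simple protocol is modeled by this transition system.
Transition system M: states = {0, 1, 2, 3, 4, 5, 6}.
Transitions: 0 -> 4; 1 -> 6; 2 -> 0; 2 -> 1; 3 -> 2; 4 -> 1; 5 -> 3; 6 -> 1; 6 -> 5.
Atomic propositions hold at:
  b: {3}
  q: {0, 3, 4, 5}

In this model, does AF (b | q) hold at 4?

Sat(b | q) = {0, 3, 4, 5}
AF (b | q): least fixpoint, start Z0 = {0, 3, 4, 5}, add states with every successor in Z. Already a fixed point.
Sat(AF (b | q)) = {0, 3, 4, 5}
4 ∈ Sat(AF (b | q)) = {0, 3, 4, 5}, so the formula holds at 4.

Yes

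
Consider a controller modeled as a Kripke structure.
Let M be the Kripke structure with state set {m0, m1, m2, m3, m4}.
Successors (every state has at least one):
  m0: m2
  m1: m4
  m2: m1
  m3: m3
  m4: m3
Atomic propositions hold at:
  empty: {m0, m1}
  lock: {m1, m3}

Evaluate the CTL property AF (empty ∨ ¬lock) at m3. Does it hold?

Sat(¬lock) = {m0, m2, m4}
Sat(empty ∨ ¬lock) = {m0, m1, m2, m4}
AF (empty ∨ ¬lock): least fixpoint, start Z0 = {m0, m1, m2, m4}, add states with every successor in Z. Already a fixed point.
Sat(AF (empty ∨ ¬lock)) = {m0, m1, m2, m4}
m3 ∉ Sat(AF (empty ∨ ¬lock)) = {m0, m1, m2, m4}, so the formula does not hold at m3.

No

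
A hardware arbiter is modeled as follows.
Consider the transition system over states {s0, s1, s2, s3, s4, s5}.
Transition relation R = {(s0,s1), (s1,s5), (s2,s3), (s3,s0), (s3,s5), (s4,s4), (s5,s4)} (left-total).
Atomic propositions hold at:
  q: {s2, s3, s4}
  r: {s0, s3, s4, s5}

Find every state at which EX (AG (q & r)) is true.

{s4, s5}

Sat(q & r) = {s3, s4}
AG (q & r): greatest fixpoint, start Z0 = {s3, s4}, keep only states in Sat with every successor in Z. Z1 = {s4}; fixed.
Sat(AG (q & r)) = {s4}
Sat(EX (AG (q & r))) = {s : some successor in {s4}} = {s4, s5}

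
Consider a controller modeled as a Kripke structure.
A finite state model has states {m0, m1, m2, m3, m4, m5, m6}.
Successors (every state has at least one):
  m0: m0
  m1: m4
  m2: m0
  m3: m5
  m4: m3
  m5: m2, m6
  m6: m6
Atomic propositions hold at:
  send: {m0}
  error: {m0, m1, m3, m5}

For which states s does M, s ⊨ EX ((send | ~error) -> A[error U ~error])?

Sat(~error) = {m2, m4, m6}
Sat(send | ~error) = {m0, m2, m4, m6}
A[error U ~error]: least fixpoint, start Z0 = Sat(~error) = {m2, m4, m6}, add states in Sat(error) with every successor in Z. Z1 = {m1, m2, m4, m5, m6}; Z2 = {m1, m2, m3, m4, m5, m6}; fixed.
Sat(A[error U ~error]) = {m1, m2, m3, m4, m5, m6}
Sat((send | ~error) -> A[error U ~error]) = {m1, m2, m3, m4, m5, m6}
Sat(EX ((send | ~error) -> A[error U ~error])) = {s : some successor in {m1, m2, m3, m4, m5, m6}} = {m1, m3, m4, m5, m6}

{m1, m3, m4, m5, m6}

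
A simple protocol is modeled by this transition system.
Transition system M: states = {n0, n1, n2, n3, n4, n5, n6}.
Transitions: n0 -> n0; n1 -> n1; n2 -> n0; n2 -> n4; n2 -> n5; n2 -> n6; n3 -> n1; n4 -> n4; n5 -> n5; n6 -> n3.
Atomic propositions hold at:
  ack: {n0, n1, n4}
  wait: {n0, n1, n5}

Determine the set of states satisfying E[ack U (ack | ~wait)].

Sat(~wait) = {n2, n3, n4, n6}
Sat(ack | ~wait) = {n0, n1, n2, n3, n4, n6}
E[ack U (ack | ~wait)]: least fixpoint, start Z0 = Sat((ack | ~wait)) = {n0, n1, n2, n3, n4, n6}, add states in Sat(ack) with some successor in Z. Already a fixed point.
Sat(E[ack U (ack | ~wait)]) = {n0, n1, n2, n3, n4, n6}

{n0, n1, n2, n3, n4, n6}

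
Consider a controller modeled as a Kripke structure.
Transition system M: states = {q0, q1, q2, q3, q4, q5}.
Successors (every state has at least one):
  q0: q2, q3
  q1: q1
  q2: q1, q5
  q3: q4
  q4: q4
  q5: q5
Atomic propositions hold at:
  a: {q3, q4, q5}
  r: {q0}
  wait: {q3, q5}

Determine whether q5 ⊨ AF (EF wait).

Yes

EF wait: least fixpoint, start Z0 = {q3, q5}, add states with some successor in Z. Z1 = {q0, q2, q3, q5}; fixed.
Sat(EF wait) = {q0, q2, q3, q5}
AF (EF wait): least fixpoint, start Z0 = {q0, q2, q3, q5}, add states with every successor in Z. Already a fixed point.
Sat(AF (EF wait)) = {q0, q2, q3, q5}
q5 ∈ Sat(AF (EF wait)) = {q0, q2, q3, q5}, so the formula holds at q5.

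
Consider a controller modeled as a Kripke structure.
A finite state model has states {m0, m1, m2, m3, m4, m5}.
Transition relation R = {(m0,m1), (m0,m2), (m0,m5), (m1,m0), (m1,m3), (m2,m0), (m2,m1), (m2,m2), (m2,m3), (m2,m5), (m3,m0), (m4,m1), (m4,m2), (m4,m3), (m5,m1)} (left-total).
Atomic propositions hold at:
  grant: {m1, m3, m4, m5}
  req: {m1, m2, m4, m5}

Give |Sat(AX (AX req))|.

1

Sat(AX req) = {s : every successor in {m1, m2, m4, m5}} = {m0, m5}
Sat(AX (AX req)) = {s : every successor in {m0, m5}} = {m3}
|Sat(AX (AX req))| = |{m3}| = 1.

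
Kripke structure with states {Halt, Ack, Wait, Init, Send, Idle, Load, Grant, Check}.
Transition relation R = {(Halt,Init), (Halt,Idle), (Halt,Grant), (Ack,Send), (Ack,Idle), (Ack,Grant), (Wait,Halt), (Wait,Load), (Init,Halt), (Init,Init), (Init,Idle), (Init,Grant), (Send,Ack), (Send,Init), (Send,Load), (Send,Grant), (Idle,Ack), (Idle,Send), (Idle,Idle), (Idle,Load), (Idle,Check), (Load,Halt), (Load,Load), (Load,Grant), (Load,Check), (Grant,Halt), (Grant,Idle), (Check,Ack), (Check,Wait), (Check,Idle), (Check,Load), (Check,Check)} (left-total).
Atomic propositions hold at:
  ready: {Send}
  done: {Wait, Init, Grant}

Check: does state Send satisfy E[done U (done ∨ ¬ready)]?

Sat(¬ready) = {Halt, Ack, Wait, Init, Idle, Load, Grant, Check}
Sat(done ∨ ¬ready) = {Halt, Ack, Wait, Init, Idle, Load, Grant, Check}
E[done U (done ∨ ¬ready)]: least fixpoint, start Z0 = Sat((done ∨ ¬ready)) = {Halt, Ack, Wait, Init, Idle, Load, Grant, Check}, add states in Sat(done) with some successor in Z. Already a fixed point.
Sat(E[done U (done ∨ ¬ready)]) = {Halt, Ack, Wait, Init, Idle, Load, Grant, Check}
Send ∉ Sat(E[done U (done ∨ ¬ready)]) = {Halt, Ack, Wait, Init, Idle, Load, Grant, Check}, so the formula does not hold at Send.

No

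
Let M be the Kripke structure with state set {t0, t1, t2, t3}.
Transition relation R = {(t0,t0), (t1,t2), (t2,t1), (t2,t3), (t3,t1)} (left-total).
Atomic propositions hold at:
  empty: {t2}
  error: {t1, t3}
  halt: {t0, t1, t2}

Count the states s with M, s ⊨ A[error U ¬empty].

Sat(¬empty) = {t0, t1, t3}
A[error U ¬empty]: least fixpoint, start Z0 = Sat(¬empty) = {t0, t1, t3}, add states in Sat(error) with every successor in Z. Already a fixed point.
Sat(A[error U ¬empty]) = {t0, t1, t3}
|Sat(A[error U ¬empty])| = |{t0, t1, t3}| = 3.

3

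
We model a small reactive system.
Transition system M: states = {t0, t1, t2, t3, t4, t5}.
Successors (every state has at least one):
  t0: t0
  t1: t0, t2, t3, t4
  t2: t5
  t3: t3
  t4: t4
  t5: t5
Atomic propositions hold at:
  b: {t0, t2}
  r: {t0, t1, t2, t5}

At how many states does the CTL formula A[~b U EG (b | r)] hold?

4

Sat(~b) = {t1, t3, t4, t5}
Sat(b | r) = {t0, t1, t2, t5}
EG (b | r): greatest fixpoint, start Z0 = {t0, t1, t2, t5}, keep only states in Sat with some successor in Z. Already a fixed point.
Sat(EG (b | r)) = {t0, t1, t2, t5}
A[~b U EG (b | r)]: least fixpoint, start Z0 = Sat(EG (b | r)) = {t0, t1, t2, t5}, add states in Sat(~b) with every successor in Z. Already a fixed point.
Sat(A[~b U EG (b | r)]) = {t0, t1, t2, t5}
|Sat(A[~b U EG (b | r)])| = |{t0, t1, t2, t5}| = 4.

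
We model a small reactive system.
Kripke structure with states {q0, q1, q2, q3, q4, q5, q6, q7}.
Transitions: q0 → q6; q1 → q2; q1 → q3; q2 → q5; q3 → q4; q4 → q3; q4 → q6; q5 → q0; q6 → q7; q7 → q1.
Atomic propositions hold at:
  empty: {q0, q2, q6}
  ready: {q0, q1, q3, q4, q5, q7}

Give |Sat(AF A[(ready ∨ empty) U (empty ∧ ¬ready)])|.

4

Sat(ready ∨ empty) = {q0, q1, q2, q3, q4, q5, q6, q7}
Sat(¬ready) = {q2, q6}
Sat(empty ∧ ¬ready) = {q2, q6}
A[(ready ∨ empty) U (empty ∧ ¬ready)]: least fixpoint, start Z0 = Sat((empty ∧ ¬ready)) = {q2, q6}, add states in Sat(ready ∨ empty) with every successor in Z. Z1 = {q0, q2, q6}; Z2 = {q0, q2, q5, q6}; fixed.
Sat(A[(ready ∨ empty) U (empty ∧ ¬ready)]) = {q0, q2, q5, q6}
AF A[(ready ∨ empty) U (empty ∧ ¬ready)]: least fixpoint, start Z0 = {q0, q2, q5, q6}, add states with every successor in Z. Already a fixed point.
Sat(AF A[(ready ∨ empty) U (empty ∧ ¬ready)]) = {q0, q2, q5, q6}
|Sat(AF A[(ready ∨ empty) U (empty ∧ ¬ready)])| = |{q0, q2, q5, q6}| = 4.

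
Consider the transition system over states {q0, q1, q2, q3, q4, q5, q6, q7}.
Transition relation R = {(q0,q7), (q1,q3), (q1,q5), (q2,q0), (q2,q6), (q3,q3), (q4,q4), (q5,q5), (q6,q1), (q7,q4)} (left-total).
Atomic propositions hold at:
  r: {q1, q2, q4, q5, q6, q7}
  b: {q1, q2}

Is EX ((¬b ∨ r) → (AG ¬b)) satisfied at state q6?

No

Sat(¬b) = {q0, q3, q4, q5, q6, q7}
Sat(¬b ∨ r) = {q0, q1, q2, q3, q4, q5, q6, q7}
AG ¬b: greatest fixpoint, start Z0 = {q0, q3, q4, q5, q6, q7}, keep only states in Sat with every successor in Z. Z1 = {q0, q3, q4, q5, q7}; fixed.
Sat(AG ¬b) = {q0, q3, q4, q5, q7}
Sat((¬b ∨ r) → (AG ¬b)) = {q0, q3, q4, q5, q7}
Sat(EX ((¬b ∨ r) → (AG ¬b))) = {s : some successor in {q0, q3, q4, q5, q7}} = {q0, q1, q2, q3, q4, q5, q7}
q6 ∉ Sat(EX ((¬b ∨ r) → (AG ¬b))) = {q0, q1, q2, q3, q4, q5, q7}, so the formula does not hold at q6.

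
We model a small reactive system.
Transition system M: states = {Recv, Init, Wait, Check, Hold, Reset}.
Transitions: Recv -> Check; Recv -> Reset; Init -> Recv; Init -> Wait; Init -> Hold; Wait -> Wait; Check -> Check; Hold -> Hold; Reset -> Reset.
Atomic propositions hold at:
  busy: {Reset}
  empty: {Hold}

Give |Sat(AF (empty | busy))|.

Sat(empty | busy) = {Hold, Reset}
AF (empty | busy): least fixpoint, start Z0 = {Hold, Reset}, add states with every successor in Z. Already a fixed point.
Sat(AF (empty | busy)) = {Hold, Reset}
|Sat(AF (empty | busy))| = |{Hold, Reset}| = 2.

2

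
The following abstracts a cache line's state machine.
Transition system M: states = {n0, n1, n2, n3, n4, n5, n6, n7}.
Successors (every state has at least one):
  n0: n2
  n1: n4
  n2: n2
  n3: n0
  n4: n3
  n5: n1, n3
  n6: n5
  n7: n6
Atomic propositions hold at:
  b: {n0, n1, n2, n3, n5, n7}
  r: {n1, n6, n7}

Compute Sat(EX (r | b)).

Sat(r | b) = {n0, n1, n2, n3, n5, n6, n7}
Sat(EX (r | b)) = {s : some successor in {n0, n1, n2, n3, n5, n6, n7}} = {n0, n2, n3, n4, n5, n6, n7}

{n0, n2, n3, n4, n5, n6, n7}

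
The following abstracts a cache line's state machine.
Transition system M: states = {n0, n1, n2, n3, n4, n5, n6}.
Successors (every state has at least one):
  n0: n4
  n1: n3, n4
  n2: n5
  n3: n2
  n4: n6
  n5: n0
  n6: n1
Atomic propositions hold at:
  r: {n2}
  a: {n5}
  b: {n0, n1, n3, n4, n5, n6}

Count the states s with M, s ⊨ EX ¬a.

6

Sat(¬a) = {n0, n1, n2, n3, n4, n6}
Sat(EX ¬a) = {s : some successor in {n0, n1, n2, n3, n4, n6}} = {n0, n1, n3, n4, n5, n6}
|Sat(EX ¬a)| = |{n0, n1, n3, n4, n5, n6}| = 6.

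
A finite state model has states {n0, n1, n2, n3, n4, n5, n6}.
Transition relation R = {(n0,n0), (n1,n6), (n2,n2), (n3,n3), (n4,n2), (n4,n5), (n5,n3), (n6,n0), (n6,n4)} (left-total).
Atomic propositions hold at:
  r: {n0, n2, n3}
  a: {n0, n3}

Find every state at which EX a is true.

Sat(EX a) = {s : some successor in {n0, n3}} = {n0, n3, n5, n6}

{n0, n3, n5, n6}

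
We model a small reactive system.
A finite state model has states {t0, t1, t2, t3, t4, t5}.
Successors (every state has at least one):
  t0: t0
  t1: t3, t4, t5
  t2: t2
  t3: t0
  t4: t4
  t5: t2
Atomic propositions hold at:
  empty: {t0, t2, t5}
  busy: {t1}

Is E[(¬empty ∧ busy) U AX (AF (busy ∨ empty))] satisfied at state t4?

Sat(¬empty) = {t1, t3, t4}
Sat(¬empty ∧ busy) = {t1}
Sat(busy ∨ empty) = {t0, t1, t2, t5}
AF (busy ∨ empty): least fixpoint, start Z0 = {t0, t1, t2, t5}, add states with every successor in Z. Z1 = {t0, t1, t2, t3, t5}; fixed.
Sat(AF (busy ∨ empty)) = {t0, t1, t2, t3, t5}
Sat(AX (AF (busy ∨ empty))) = {s : every successor in {t0, t1, t2, t3, t5}} = {t0, t2, t3, t5}
E[(¬empty ∧ busy) U AX (AF (busy ∨ empty))]: least fixpoint, start Z0 = Sat(AX (AF (busy ∨ empty))) = {t0, t2, t3, t5}, add states in Sat(¬empty ∧ busy) with some successor in Z. Z1 = {t0, t1, t2, t3, t5}; fixed.
Sat(E[(¬empty ∧ busy) U AX (AF (busy ∨ empty))]) = {t0, t1, t2, t3, t5}
t4 ∉ Sat(E[(¬empty ∧ busy) U AX (AF (busy ∨ empty))]) = {t0, t1, t2, t3, t5}, so the formula does not hold at t4.

No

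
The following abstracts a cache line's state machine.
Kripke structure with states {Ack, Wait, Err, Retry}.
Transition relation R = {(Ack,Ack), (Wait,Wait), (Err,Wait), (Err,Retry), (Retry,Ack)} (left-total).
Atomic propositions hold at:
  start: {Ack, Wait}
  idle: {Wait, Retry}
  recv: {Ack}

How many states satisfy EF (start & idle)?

2

Sat(start & idle) = {Wait}
EF (start & idle): least fixpoint, start Z0 = {Wait}, add states with some successor in Z. Z1 = {Wait, Err}; fixed.
Sat(EF (start & idle)) = {Wait, Err}
|Sat(EF (start & idle))| = |{Wait, Err}| = 2.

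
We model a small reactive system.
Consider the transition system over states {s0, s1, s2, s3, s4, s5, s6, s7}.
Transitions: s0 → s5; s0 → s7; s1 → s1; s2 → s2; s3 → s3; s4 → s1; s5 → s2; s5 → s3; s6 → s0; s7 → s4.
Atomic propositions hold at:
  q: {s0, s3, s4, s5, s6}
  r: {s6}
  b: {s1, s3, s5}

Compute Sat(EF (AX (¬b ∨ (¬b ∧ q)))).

{s0, s2, s5, s6, s7}

Sat(¬b) = {s0, s2, s4, s6, s7}
Sat(¬b ∧ q) = {s0, s4, s6}
Sat(¬b ∨ (¬b ∧ q)) = {s0, s2, s4, s6, s7}
Sat(AX (¬b ∨ (¬b ∧ q))) = {s : every successor in {s0, s2, s4, s6, s7}} = {s2, s6, s7}
EF (AX (¬b ∨ (¬b ∧ q))): least fixpoint, start Z0 = {s2, s6, s7}, add states with some successor in Z. Z1 = {s0, s2, s5, s6, s7}; fixed.
Sat(EF (AX (¬b ∨ (¬b ∧ q)))) = {s0, s2, s5, s6, s7}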